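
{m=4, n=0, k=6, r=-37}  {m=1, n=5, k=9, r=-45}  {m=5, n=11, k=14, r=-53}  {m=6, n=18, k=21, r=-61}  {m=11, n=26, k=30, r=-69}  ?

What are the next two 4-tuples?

{m=17, n=35, k=41, r=-77}, {m=28, n=45, k=54, r=-85}

M: each term is the sum of the two before it, so 4, 1, 5, 6, 11 → 17 → 28.
N: differences are 5, 6, 7, … (increasing by 1 each time), so 0, 5, 11, 18, 26 → 35 → 45.
K: differences are 3, 5, 7, … (increasing by 2 each time); 6, 9, 14, 21, 30 → 41 → 54.
R: −8 each step; -37, -45, -53, -61, -69 → -77 → -85.
So the next two 4-tuples are {m=17, n=35, k=41, r=-77} and {m=28, n=45, k=54, r=-85}.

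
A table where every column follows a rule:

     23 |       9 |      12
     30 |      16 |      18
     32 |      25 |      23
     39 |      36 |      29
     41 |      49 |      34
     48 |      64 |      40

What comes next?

First component: alternating steps +7, +2, +7, +2, …; 23, 30, 32, 39, 41, 48 → 50.
Second component: perfect squares: 3², 4², 5², …; 9, 16, 25, 36, 49, 64 → 81.
For the third component, alternating steps +6, +5, +6, +5, …: 12, 18, 23, 29, 34, 40 → 45.
So the next row is 50  81  45.

50  81  45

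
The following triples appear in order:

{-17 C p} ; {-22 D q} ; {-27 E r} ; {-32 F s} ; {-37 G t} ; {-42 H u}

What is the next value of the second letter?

Second letter: letters move forward 1 place in the alphabet, so p, q, r, s, t, u → v.

v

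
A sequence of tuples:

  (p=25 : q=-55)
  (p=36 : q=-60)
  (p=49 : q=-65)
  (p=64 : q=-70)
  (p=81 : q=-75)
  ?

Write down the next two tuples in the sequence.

P: perfect squares: 5², 6², 7², …, so 25, 36, 49, 64, 81 → 100 → 121.
Q — −5 each step: -55, -60, -65, -70, -75 → -80 → -85.
So the next two tuples are (p=100 : q=-80) and (p=121 : q=-85).

(p=100 : q=-80), (p=121 : q=-85)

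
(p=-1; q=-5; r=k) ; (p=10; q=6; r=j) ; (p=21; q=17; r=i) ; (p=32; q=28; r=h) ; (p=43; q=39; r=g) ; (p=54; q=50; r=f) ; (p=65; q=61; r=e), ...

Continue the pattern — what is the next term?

For the p, +11 each step: -1, 10, 21, 32, 43, 54, 65 → 76.
Q — always 4 less than the p: -5, 6, 17, 28, 39, 50, 61 → 72.
R: letters move back 1 place in the alphabet; k, j, i, h, g, f, e → d.
Combining the parts gives (p=76; q=72; r=d).

(p=76; q=72; r=d)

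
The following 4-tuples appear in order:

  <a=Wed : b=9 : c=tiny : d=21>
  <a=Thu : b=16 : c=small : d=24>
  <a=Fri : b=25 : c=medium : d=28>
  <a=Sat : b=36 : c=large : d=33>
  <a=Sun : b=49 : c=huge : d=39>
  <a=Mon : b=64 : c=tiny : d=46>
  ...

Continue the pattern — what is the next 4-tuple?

<a=Tue : b=81 : c=small : d=54>

For the a, runs through the weekdays Mon→Sun: Wed, Thu, Fri, Sat, Sun, Mon → Tue.
B goes 9, 16, 25, 36, 49, 64 → 81 (perfect squares: 3², 4², 5², …).
C: tiny, small, medium, large, huge, tiny → small (repeats tiny → small → medium → large → huge).
For the d, differences are 3, 4, 5, … (increasing by 1 each time): 21, 24, 28, 33, 39, 46 → 54.
Putting it together: <a=Tue : b=81 : c=small : d=54>.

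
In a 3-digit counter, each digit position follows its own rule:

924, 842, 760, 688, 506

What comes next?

424

First digit — −1 each step, mod 10: 9, 8, 7, 6, 5 → 4.
For the second digit, +2 each step, mod 10: 2, 4, 6, 8, 0 → 2.
Third digit: 4, 2, 0, 8, 6 → 4 (−2 each step, mod 10).
Putting it together: 424.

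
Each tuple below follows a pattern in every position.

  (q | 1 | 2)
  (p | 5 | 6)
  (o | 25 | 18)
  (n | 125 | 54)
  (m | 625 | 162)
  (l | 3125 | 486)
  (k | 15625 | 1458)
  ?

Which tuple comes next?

(j | 78125 | 4374)

Letter: q, p, o, n, m, l, k → j (letters move back 1 place in the alphabet).
Second slot goes 1, 5, 25, 125, 625, 3125, 15625 → 78125 (×5 each step).
Third slot: 2, 6, 18, 54, 162, 486, 1458 → 4374 (×3 each step).
So the next tuple is (j | 78125 | 4374).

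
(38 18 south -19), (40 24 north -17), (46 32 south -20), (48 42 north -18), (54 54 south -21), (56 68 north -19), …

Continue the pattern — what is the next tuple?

(62 84 south -22)

First entry: alternating steps +2, +6, +2, +6, …; 38, 40, 46, 48, 54, 56 → 62.
Second entry — differences are 6, 8, 10, … (increasing by 2 each time): 18, 24, 32, 42, 54, 68 → 84.
For the direction, alternates south ↔ north: south, north, south, north, south, north → south.
Fourth entry: alternating steps +2, −3, +2, −3, …; -19, -17, -20, -18, -21, -19 → -22.
Combining the parts gives (62 84 south -22).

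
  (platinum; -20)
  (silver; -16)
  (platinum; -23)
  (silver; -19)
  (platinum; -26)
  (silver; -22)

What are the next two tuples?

Metal goes platinum, silver, platinum, silver, platinum, silver → platinum → silver (alternates platinum ↔ silver).
Second coordinate: alternating steps +4, −7, +4, −7, …, so -20, -16, -23, -19, -26, -22 → -29 → -25.
So the next two tuples are (platinum; -29) and (silver; -25).

(platinum; -29), (silver; -25)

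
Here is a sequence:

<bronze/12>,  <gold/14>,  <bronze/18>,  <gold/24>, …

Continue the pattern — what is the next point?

Rank: alternates bronze ↔ gold, so bronze, gold, bronze, gold → bronze.
Second coordinate goes 12, 14, 18, 24 → 32 (differences are 2, 4, 6, … (increasing by 2 each time)).
So the next point is <bronze/32>.

<bronze/32>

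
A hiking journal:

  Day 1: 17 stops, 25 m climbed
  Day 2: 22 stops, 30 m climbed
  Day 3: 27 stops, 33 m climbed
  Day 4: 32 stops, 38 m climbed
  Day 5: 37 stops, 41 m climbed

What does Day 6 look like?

Stops: +5 each step; 17, 22, 27, 32, 37 → 42.
M climbed — alternating steps +5, +3, +5, +3, …: 25, 30, 33, 38, 41 → 46.
Combining the parts gives 42 stops, 46 m climbed.

42 stops, 46 m climbed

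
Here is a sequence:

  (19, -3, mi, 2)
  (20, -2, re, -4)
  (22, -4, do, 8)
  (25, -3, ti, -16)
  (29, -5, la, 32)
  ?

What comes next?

(34, -4, sol, -64)

First part: differences are 1, 2, 3, … (increasing by 1 each time), so 19, 20, 22, 25, 29 → 34.
Second part — alternating steps +1, −2, +1, −2, …: -3, -2, -4, -3, -5 → -4.
Note: runs backward through the solfège scale do→ti; mi, re, do, ti, la → sol.
Fourth part — ×(-2) each step: 2, -4, 8, -16, 32 → -64.
Putting it together: (34, -4, sol, -64).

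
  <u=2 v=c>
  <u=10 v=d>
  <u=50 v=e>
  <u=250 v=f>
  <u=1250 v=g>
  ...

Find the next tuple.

<u=6250 v=h>

U goes 2, 10, 50, 250, 1250 → 6250 (×5 each step).
V: letters move forward 1 place in the alphabet; c, d, e, f, g → h.
So the next tuple is <u=6250 v=h>.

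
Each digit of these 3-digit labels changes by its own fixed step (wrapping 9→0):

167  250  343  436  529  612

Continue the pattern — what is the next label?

705

First digit — +1 each step, mod 10: 1, 2, 3, 4, 5, 6 → 7.
Second digit: 6, 5, 4, 3, 2, 1 → 0 (−1 each step, mod 10).
Third digit: 7, 0, 3, 6, 9, 2 → 5 (+3 each step, mod 10).
So the next label is 705.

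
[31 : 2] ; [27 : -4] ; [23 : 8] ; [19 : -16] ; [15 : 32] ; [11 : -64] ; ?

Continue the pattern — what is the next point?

[7 : 128]

First coordinate: 31, 27, 23, 19, 15, 11 → 7 (−4 each step).
Second coordinate: ×(-2) each step, so 2, -4, 8, -16, 32, -64 → 128.
Combining the parts gives [7 : 128].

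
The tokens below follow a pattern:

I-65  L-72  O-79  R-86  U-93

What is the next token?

X-100

Letter: letters move forward 3 places in the alphabet, so I, L, O, R, U → X.
For the second component, +7 each step: 65, 72, 79, 86, 93 → 100.
Combining the parts gives X-100.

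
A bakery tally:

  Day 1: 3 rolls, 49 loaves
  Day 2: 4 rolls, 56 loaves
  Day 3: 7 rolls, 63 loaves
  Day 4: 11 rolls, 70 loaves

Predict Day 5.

18 rolls, 77 loaves

For the rolls, each term is the sum of the two before it: 3, 4, 7, 11 → 18.
Loaves: 49, 56, 63, 70 → 77 (+7 each step).
Combining the parts gives 18 rolls, 77 loaves.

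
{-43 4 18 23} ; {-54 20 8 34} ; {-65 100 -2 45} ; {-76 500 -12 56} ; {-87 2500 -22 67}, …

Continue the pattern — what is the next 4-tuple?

{-98 12500 -32 78}

First slot — −11 each step: -43, -54, -65, -76, -87 → -98.
Second slot — ×5 each step: 4, 20, 100, 500, 2500 → 12500.
Third slot goes 18, 8, -2, -12, -22 → -32 (−10 each step).
Fourth slot: 23, 34, 45, 56, 67 → 78 (together with the first slot always sums to -20).
Combining the parts gives {-98 12500 -32 78}.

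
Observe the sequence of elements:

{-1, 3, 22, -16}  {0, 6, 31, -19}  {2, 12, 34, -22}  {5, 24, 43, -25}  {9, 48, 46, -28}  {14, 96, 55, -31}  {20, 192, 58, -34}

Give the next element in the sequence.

First value goes -1, 0, 2, 5, 9, 14, 20 → 27 (differences are 1, 2, 3, … (increasing by 1 each time)).
For the second value, ×2 each step: 3, 6, 12, 24, 48, 96, 192 → 384.
Third value: alternating steps +9, +3, +9, +3, …, so 22, 31, 34, 43, 46, 55, 58 → 67.
Fourth value goes -16, -19, -22, -25, -28, -31, -34 → -37 (−3 each step).
Combining the parts gives {27, 384, 67, -37}.

{27, 384, 67, -37}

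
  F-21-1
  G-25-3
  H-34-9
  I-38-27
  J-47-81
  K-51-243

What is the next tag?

L-60-729

Letter goes F, G, H, I, J, K → L (letters move forward 1 place in the alphabet).
Second component goes 21, 25, 34, 38, 47, 51 → 60 (alternating steps +4, +9, +4, +9, …).
Third component: 1, 3, 9, 27, 81, 243 → 729 (×3 each step).
Putting it together: L-60-729.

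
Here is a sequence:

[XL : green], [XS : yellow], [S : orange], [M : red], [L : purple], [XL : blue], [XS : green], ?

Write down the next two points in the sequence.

[S : yellow], [M : orange]

Size — repeats XL → XS → S → M → L: XL, XS, S, M, L, XL, XS → S → M.
For the colour, repeats green → yellow → orange → red → purple → blue: green, yellow, orange, red, purple, blue, green → yellow → orange.
So the next two points are [S : yellow] and [M : orange].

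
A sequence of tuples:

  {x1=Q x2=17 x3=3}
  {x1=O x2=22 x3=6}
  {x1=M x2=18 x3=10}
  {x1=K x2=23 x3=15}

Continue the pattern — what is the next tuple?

{x1=I x2=19 x3=21}

For the x1, letters move back 2 places in the alphabet: Q, O, M, K → I.
X2 goes 17, 22, 18, 23 → 19 (alternating steps +5, −4, +5, −4, …).
X3: 3, 6, 10, 15 → 21 (differences are 3, 4, 5, … (increasing by 1 each time)).
Putting it together: {x1=I x2=19 x3=21}.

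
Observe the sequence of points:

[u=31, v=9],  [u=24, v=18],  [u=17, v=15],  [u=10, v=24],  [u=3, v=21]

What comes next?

[u=-4, v=30]

U goes 31, 24, 17, 10, 3 → -4 (−7 each step).
V: alternating steps +9, −3, +9, −3, …, so 9, 18, 15, 24, 21 → 30.
Putting it together: [u=-4, v=30].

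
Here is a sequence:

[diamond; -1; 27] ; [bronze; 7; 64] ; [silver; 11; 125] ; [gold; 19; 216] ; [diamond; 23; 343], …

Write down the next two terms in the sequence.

[bronze; 31; 512], [silver; 35; 729]

For the rank, repeats diamond → bronze → silver → gold: diamond, bronze, silver, gold, diamond → bronze → silver.
Second coordinate: alternating steps +8, +4, +8, +4, …, so -1, 7, 11, 19, 23 → 31 → 35.
For the third coordinate, perfect cubes: 3³, 4³, 5³, …: 27, 64, 125, 216, 343 → 512 → 729.
So the next two terms are [bronze; 31; 512] and [silver; 35; 729].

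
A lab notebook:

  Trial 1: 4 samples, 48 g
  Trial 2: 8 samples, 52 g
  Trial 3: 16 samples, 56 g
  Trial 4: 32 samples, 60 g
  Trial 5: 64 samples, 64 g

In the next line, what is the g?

For the g, +4 each step: 48, 52, 56, 60, 64 → 68.

68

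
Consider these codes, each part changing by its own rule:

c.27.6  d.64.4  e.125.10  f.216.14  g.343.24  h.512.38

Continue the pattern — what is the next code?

Letter: letters move forward 1 place in the alphabet, so c, d, e, f, g, h → i.
Second component: 27, 64, 125, 216, 343, 512 → 729 (perfect cubes: 3³, 4³, 5³, …).
Third component — each term is the sum of the two before it: 6, 4, 10, 14, 24, 38 → 62.
So the next code is i.729.62.

i.729.62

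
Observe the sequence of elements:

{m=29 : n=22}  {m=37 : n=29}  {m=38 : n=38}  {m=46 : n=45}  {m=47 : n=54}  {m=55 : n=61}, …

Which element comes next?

{m=56 : n=70}

M: 29, 37, 38, 46, 47, 55 → 56 (alternating steps +8, +1, +8, +1, …).
N: 22, 29, 38, 45, 54, 61 → 70 (alternating steps +7, +9, +7, +9, …).
Combining the parts gives {m=56 : n=70}.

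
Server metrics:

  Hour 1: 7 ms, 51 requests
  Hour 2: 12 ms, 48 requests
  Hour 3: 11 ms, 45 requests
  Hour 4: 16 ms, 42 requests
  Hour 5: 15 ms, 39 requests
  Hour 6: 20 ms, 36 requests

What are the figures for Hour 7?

For the ms, alternating steps +5, −1, +5, −1, …: 7, 12, 11, 16, 15, 20 → 19.
Requests: 51, 48, 45, 42, 39, 36 → 33 (−3 each step).
Putting it together: 19 ms, 33 requests.

19 ms, 33 requests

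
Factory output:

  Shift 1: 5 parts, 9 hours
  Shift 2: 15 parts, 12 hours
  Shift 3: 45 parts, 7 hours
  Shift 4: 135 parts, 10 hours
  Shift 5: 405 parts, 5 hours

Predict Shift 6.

1215 parts, 8 hours

For the parts, ×3 each step: 5, 15, 45, 135, 405 → 1215.
Hours goes 9, 12, 7, 10, 5 → 8 (alternating steps +3, −5, +3, −5, …).
Putting it together: 1215 parts, 8 hours.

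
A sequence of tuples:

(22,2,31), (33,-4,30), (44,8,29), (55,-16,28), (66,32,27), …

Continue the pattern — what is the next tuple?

First component: +11 each step; 22, 33, 44, 55, 66 → 77.
Second component: 2, -4, 8, -16, 32 → -64 (×(-2) each step).
Third component: −1 each step, so 31, 30, 29, 28, 27 → 26.
So the next tuple is (77,-64,26).

(77,-64,26)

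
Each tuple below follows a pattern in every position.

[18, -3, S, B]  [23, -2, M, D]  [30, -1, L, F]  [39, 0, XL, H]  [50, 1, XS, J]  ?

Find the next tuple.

For the first part, differences are 5, 7, 9, … (increasing by 2 each time): 18, 23, 30, 39, 50 → 63.
Second part goes -3, -2, -1, 0, 1 → 2 (+1 each step).
Size: S, M, L, XL, XS → S (runs through clothing sizes XS→XL).
For the letter, letters move forward 2 places in the alphabet: B, D, F, H, J → L.
Putting it together: [63, 2, S, L].

[63, 2, S, L]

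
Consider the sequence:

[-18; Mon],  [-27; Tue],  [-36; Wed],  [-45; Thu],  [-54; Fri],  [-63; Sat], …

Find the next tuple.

For the first component, −9 each step: -18, -27, -36, -45, -54, -63 → -72.
For the day, runs through the weekdays Mon→Sun: Mon, Tue, Wed, Thu, Fri, Sat → Sun.
Combining the parts gives [-72; Sun].

[-72; Sun]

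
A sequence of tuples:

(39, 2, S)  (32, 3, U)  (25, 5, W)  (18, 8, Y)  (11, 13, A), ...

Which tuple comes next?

First slot: 39, 32, 25, 18, 11 → 4 (−7 each step).
For the second slot, each term is the sum of the two before it: 2, 3, 5, 8, 13 → 21.
Letter — letters move forward 2 places in the alphabet, wrapping Z→A: S, U, W, Y, A → C.
Combining the parts gives (4, 21, C).

(4, 21, C)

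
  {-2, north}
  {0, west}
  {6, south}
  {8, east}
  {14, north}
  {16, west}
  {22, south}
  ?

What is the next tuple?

First value: alternating steps +2, +6, +2, +6, …, so -2, 0, 6, 8, 14, 16, 22 → 24.
Direction goes north, west, south, east, north, west, south → east (repeats north → west → south → east).
So the next tuple is {24, east}.

{24, east}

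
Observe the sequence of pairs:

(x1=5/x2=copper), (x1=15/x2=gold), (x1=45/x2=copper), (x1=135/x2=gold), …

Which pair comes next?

X1 goes 5, 15, 45, 135 → 405 (×3 each step).
X2: alternates copper ↔ gold; copper, gold, copper, gold → copper.
So the next pair is (x1=405/x2=copper).

(x1=405/x2=copper)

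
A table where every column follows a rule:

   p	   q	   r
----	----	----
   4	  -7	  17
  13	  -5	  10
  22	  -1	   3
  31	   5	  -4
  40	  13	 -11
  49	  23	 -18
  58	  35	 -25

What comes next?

67  49  -32

Column p: +9 each step, so 4, 13, 22, 31, 40, 49, 58 → 67.
For the column q, differences are 2, 4, 6, … (increasing by 2 each time): -7, -5, -1, 5, 13, 23, 35 → 49.
Column r — −7 each step: 17, 10, 3, -4, -11, -18, -25 → -32.
Putting it together: 67  49  -32.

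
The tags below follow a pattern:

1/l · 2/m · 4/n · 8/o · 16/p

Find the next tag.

First component: ×2 each step; 1, 2, 4, 8, 16 → 32.
For the letter, letters move forward 1 place in the alphabet: l, m, n, o, p → q.
So the next tag is 32/q.

32/q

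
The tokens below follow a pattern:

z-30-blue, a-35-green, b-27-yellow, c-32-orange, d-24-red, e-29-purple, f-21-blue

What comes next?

Letter — letters move forward 1 place in the alphabet, wrapping Z→A: z, a, b, c, d, e, f → g.
Second component goes 30, 35, 27, 32, 24, 29, 21 → 26 (alternating steps +5, −8, +5, −8, …).
Colour: repeats blue → green → yellow → orange → red → purple, so blue, green, yellow, orange, red, purple, blue → green.
Combining the parts gives g-26-green.

g-26-green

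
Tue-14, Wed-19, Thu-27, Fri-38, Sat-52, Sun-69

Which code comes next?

Day: runs through the weekdays Mon→Sun; Tue, Wed, Thu, Fri, Sat, Sun → Mon.
Second component: 14, 19, 27, 38, 52, 69 → 89 (differences are 5, 8, 11, … (increasing by 3 each time)).
Putting it together: Mon-89.

Mon-89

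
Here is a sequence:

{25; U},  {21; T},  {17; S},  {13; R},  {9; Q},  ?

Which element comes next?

For the first value, −4 each step: 25, 21, 17, 13, 9 → 5.
Letter: letters move back 1 place in the alphabet, so U, T, S, R, Q → P.
Putting it together: {5; P}.

{5; P}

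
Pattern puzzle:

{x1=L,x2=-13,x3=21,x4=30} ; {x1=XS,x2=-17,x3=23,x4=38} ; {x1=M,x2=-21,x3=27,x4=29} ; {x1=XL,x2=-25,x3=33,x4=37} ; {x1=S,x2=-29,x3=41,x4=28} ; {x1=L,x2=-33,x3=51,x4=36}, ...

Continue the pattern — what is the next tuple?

X1 goes L, XS, M, XL, S, L → XS (repeats L → XS → M → XL → S).
X2 goes -13, -17, -21, -25, -29, -33 → -37 (−4 each step).
X3: differences are 2, 4, 6, … (increasing by 2 each time), so 21, 23, 27, 33, 41, 51 → 63.
X4: alternating steps +8, −9, +8, −9, …; 30, 38, 29, 37, 28, 36 → 27.
So the next tuple is {x1=XS,x2=-37,x3=63,x4=27}.

{x1=XS,x2=-37,x3=63,x4=27}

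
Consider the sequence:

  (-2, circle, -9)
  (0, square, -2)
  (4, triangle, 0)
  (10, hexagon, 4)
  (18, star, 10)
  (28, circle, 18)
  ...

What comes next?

First entry: differences are 2, 4, 6, … (increasing by 2 each time); -2, 0, 4, 10, 18, 28 → 40.
Shape: repeats circle → square → triangle → hexagon → star, so circle, square, triangle, hexagon, star, circle → square.
Third entry: always the previous value of the first entry, so -9, -2, 0, 4, 10, 18 → 28.
Combining the parts gives (40, square, 28).

(40, square, 28)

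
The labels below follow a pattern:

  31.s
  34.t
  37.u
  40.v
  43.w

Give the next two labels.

First component: +3 each step, so 31, 34, 37, 40, 43 → 46 → 49.
Letter: letters move forward 1 place in the alphabet, so s, t, u, v, w → x → y.
So the next two labels are 46.x and 49.y.

46.x then 49.y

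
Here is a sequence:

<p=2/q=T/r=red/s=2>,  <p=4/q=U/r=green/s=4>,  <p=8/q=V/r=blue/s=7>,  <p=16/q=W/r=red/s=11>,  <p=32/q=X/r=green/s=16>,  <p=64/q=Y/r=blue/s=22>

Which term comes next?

<p=128/q=Z/r=red/s=29>

For the p, ×2 each step: 2, 4, 8, 16, 32, 64 → 128.
Q — letters move forward 1 place in the alphabet: T, U, V, W, X, Y → Z.
R: repeats red → green → blue; red, green, blue, red, green, blue → red.
S: differences are 2, 3, 4, … (increasing by 1 each time); 2, 4, 7, 11, 16, 22 → 29.
So the next term is <p=128/q=Z/r=red/s=29>.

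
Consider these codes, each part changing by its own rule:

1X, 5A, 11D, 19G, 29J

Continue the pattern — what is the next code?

For the first component, differences are 4, 6, 8, … (increasing by 2 each time): 1, 5, 11, 19, 29 → 41.
Letter: letters move forward 3 places in the alphabet, wrapping Z→A; X, A, D, G, J → M.
So the next code is 41M.

41M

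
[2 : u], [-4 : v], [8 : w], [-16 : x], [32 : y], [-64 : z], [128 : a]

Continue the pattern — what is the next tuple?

First entry — ×(-2) each step: 2, -4, 8, -16, 32, -64, 128 → -256.
Letter: u, v, w, x, y, z, a → b (letters move forward 1 place in the alphabet, wrapping Z→A).
So the next tuple is [-256 : b].

[-256 : b]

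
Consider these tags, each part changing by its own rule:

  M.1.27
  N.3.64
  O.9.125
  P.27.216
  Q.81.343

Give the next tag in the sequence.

R.243.512

Letter goes M, N, O, P, Q → R (letters move forward 1 place in the alphabet).
For the second component, ×3 each step: 1, 3, 9, 27, 81 → 243.
Third component — perfect cubes: 3³, 4³, 5³, …: 27, 64, 125, 216, 343 → 512.
Putting it together: R.243.512.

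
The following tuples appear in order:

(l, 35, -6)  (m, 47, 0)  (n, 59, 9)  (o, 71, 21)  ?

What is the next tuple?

(p, 83, 36)

Letter: letters move forward 1 place in the alphabet; l, m, n, o → p.
Second slot goes 35, 47, 59, 71 → 83 (+12 each step).
Third slot: differences are 6, 9, 12, … (increasing by 3 each time); -6, 0, 9, 21 → 36.
Combining the parts gives (p, 83, 36).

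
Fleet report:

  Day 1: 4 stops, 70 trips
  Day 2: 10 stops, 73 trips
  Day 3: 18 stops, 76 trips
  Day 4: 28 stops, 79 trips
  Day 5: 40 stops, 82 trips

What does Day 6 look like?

Stops: differences are 6, 8, 10, … (increasing by 2 each time), so 4, 10, 18, 28, 40 → 54.
Trips goes 70, 73, 76, 79, 82 → 85 (+3 each step).
So the next line is 54 stops, 85 trips.

54 stops, 85 trips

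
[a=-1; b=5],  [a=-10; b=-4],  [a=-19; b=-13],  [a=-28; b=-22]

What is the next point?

For the a, −9 each step: -1, -10, -19, -28 → -37.
B goes 5, -4, -13, -22 → -31 (always 6 more than the a).
So the next point is [a=-37; b=-31].

[a=-37; b=-31]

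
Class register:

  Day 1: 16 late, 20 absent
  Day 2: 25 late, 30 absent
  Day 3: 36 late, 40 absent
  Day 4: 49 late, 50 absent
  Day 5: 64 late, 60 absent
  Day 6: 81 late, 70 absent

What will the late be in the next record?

For the late, perfect squares: 4², 5², 6², …: 16, 25, 36, 49, 64, 81 → 100.
Absent: 20, 30, 40, 50, 60, 70 → 80 (+10 each step).

100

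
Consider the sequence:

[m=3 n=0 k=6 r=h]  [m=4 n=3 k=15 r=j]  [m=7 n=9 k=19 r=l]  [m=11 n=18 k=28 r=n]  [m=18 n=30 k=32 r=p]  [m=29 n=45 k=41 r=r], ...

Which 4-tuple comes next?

M: 3, 4, 7, 11, 18, 29 → 47 (each term is the sum of the two before it).
N goes 0, 3, 9, 18, 30, 45 → 63 (differences are 3, 6, 9, … (increasing by 3 each time)).
K — alternating steps +9, +4, +9, +4, …: 6, 15, 19, 28, 32, 41 → 45.
R goes h, j, l, n, p, r → t (letters move forward 2 places in the alphabet).
So the next 4-tuple is [m=47 n=63 k=45 r=t].

[m=47 n=63 k=45 r=t]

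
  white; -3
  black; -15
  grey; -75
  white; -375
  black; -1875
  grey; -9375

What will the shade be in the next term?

white

Shade: white, black, grey, white, black, grey → white (repeats white → black → grey).
For the second part, ×5 each step: -3, -15, -75, -375, -1875, -9375 → -46875.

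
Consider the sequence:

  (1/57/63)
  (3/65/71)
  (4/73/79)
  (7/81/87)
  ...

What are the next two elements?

(11/89/95), (18/97/103)

First value: 1, 3, 4, 7 → 11 → 18 (each term is the sum of the two before it).
Second value: +8 each step, so 57, 65, 73, 81 → 89 → 97.
For the third value, always 6 more than the second value: 63, 71, 79, 87 → 95 → 103.
So the next two elements are (11/89/95) and (18/97/103).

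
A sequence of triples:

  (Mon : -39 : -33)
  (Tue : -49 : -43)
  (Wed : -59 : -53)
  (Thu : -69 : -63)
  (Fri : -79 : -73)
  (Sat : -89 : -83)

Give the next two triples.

(Sun : -99 : -93), (Mon : -109 : -103)

Day: Mon, Tue, Wed, Thu, Fri, Sat → Sun → Mon (runs through the weekdays Mon→Sun).
Second entry: −10 each step; -39, -49, -59, -69, -79, -89 → -99 → -109.
Third entry — always 6 more than the second entry: -33, -43, -53, -63, -73, -83 → -93 → -103.
Putting the parts together: (Sun : -99 : -93) and then (Mon : -109 : -103).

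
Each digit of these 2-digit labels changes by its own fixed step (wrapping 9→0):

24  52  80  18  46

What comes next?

74

First digit: 2, 5, 8, 1, 4 → 7 (+3 each step, mod 10).
Second digit: 4, 2, 0, 8, 6 → 4 (−2 each step, mod 10).
Combining the parts gives 74.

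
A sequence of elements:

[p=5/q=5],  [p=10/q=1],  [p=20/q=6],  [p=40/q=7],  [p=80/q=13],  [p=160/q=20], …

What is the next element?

[p=320/q=33]

P goes 5, 10, 20, 40, 80, 160 → 320 (×2 each step).
Q: 5, 1, 6, 7, 13, 20 → 33 (each term is the sum of the two before it).
Putting it together: [p=320/q=33].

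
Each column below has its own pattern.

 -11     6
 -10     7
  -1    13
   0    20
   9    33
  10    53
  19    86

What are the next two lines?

20  139; 29  225

First component — alternating steps +1, +9, +1, +9, …: -11, -10, -1, 0, 9, 10, 19 → 20 → 29.
Second component — each term is the sum of the two before it: 6, 7, 13, 20, 33, 53, 86 → 139 → 225.
Putting the parts together: 20  139 and then 29  225.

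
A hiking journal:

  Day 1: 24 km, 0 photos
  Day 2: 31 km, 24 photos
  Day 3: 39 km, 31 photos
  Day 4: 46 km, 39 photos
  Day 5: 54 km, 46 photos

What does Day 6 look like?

Km: alternating steps +7, +8, +7, +8, …; 24, 31, 39, 46, 54 → 61.
Photos: always the previous value of the km; 0, 24, 31, 39, 46 → 54.
So the next line is 61 km, 54 photos.

61 km, 54 photos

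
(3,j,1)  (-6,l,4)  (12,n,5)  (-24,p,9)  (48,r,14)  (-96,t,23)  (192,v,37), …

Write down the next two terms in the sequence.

(-384,x,60), (768,z,97)

First coordinate goes 3, -6, 12, -24, 48, -96, 192 → -384 → 768 (×(-2) each step).
Letter — letters move forward 2 places in the alphabet: j, l, n, p, r, t, v → x → z.
Third coordinate goes 1, 4, 5, 9, 14, 23, 37 → 60 → 97 (each term is the sum of the two before it).
So the next two terms are (-384,x,60) and (768,z,97).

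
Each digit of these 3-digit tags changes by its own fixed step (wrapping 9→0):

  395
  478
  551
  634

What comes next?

717

First digit — +1 each step, mod 10: 3, 4, 5, 6 → 7.
Second digit: 9, 7, 5, 3 → 1 (−2 each step, mod 10).
Third digit goes 5, 8, 1, 4 → 7 (+3 each step, mod 10).
So the next tag is 717.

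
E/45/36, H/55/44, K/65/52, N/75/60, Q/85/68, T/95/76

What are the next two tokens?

Letter: E, H, K, N, Q, T → W → Z (letters move forward 3 places in the alphabet).
Second component: +10 each step, so 45, 55, 65, 75, 85, 95 → 105 → 115.
Third component: 36, 44, 52, 60, 68, 76 → 84 → 92 (+8 each step).
So the next two tokens are W/105/84 and Z/115/92.

W/105/84, Z/115/92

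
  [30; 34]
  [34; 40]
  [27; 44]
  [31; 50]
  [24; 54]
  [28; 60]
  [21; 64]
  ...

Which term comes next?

[25; 70]

First entry goes 30, 34, 27, 31, 24, 28, 21 → 25 (alternating steps +4, −7, +4, −7, …).
Second entry — alternating steps +6, +4, +6, +4, …: 34, 40, 44, 50, 54, 60, 64 → 70.
Putting it together: [25; 70].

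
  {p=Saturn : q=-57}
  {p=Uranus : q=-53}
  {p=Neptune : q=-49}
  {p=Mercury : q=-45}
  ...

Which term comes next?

For the p, runs through the planets Mercury→Neptune: Saturn, Uranus, Neptune, Mercury → Venus.
Q — +4 each step: -57, -53, -49, -45 → -41.
Putting it together: {p=Venus : q=-41}.

{p=Venus : q=-41}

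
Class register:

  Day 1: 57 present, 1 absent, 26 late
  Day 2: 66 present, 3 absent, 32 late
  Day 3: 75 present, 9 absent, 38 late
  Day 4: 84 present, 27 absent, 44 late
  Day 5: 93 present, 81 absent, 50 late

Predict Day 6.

102 present, 243 absent, 56 late

Present: 57, 66, 75, 84, 93 → 102 (+9 each step).
Absent: 1, 3, 9, 27, 81 → 243 (×3 each step).
Late goes 26, 32, 38, 44, 50 → 56 (+6 each step).
Putting it together: 102 present, 243 absent, 56 late.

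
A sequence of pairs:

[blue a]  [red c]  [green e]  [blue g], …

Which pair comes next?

Colour — repeats blue → red → green: blue, red, green, blue → red.
Letter: a, c, e, g → i (letters move forward 2 places in the alphabet).
So the next pair is [red i].

[red i]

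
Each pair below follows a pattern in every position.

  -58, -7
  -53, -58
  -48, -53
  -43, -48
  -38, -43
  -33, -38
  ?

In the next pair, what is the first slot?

-28

For the first slot, +5 each step: -58, -53, -48, -43, -38, -33 → -28.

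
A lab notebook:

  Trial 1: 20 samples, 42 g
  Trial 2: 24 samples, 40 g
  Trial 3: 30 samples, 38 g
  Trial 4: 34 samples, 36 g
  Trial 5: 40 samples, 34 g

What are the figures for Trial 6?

44 samples, 32 g

Samples: 20, 24, 30, 34, 40 → 44 (alternating steps +4, +6, +4, +6, …).
G: 42, 40, 38, 36, 34 → 32 (−2 each step).
Putting it together: 44 samples, 32 g.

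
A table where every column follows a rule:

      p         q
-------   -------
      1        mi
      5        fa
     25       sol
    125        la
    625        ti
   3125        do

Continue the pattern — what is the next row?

Column p: ×5 each step; 1, 5, 25, 125, 625, 3125 → 15625.
Column q: mi, fa, sol, la, ti, do → re (runs through the solfège scale do→ti).
Combining the parts gives 15625  re.

15625  re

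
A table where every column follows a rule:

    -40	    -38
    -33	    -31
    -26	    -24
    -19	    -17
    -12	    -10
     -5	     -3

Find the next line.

2  4

First component goes -40, -33, -26, -19, -12, -5 → 2 (+7 each step).
Second component: always 2 more than the first component; -38, -31, -24, -17, -10, -3 → 4.
Putting it together: 2  4.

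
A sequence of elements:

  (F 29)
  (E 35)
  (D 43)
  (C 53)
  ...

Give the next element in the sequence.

(B 65)

Letter: F, E, D, C → B (letters move back 1 place in the alphabet).
Second part: differences are 6, 8, 10, … (increasing by 2 each time); 29, 35, 43, 53 → 65.
Putting it together: (B 65).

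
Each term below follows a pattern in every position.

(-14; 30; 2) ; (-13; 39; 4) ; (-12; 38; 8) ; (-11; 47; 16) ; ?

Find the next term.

(-10; 46; 32)

First part: +1 each step, so -14, -13, -12, -11 → -10.
Second part: 30, 39, 38, 47 → 46 (alternating steps +9, −1, +9, −1, …).
For the third part, ×2 each step: 2, 4, 8, 16 → 32.
So the next term is (-10; 46; 32).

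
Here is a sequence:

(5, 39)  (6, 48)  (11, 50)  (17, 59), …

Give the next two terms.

(28, 61), (45, 70)

For the first entry, each term is the sum of the two before it: 5, 6, 11, 17 → 28 → 45.
Second entry: alternating steps +9, +2, +9, +2, …; 39, 48, 50, 59 → 61 → 70.
Putting the parts together: (28, 61) and then (45, 70).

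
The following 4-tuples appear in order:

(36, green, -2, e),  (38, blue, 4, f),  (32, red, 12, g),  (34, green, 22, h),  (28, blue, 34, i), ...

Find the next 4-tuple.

First coordinate: alternating steps +2, −6, +2, −6, …; 36, 38, 32, 34, 28 → 30.
For the colour, repeats green → blue → red: green, blue, red, green, blue → red.
Third coordinate — differences are 6, 8, 10, … (increasing by 2 each time): -2, 4, 12, 22, 34 → 48.
Letter: letters move forward 1 place in the alphabet; e, f, g, h, i → j.
Putting it together: (30, red, 48, j).

(30, red, 48, j)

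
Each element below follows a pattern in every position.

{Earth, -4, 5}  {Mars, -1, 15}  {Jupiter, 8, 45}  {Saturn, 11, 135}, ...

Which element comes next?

Planet: runs through the planets Mercury→Neptune, so Earth, Mars, Jupiter, Saturn → Uranus.
Second part: -4, -1, 8, 11 → 20 (alternating steps +3, +9, +3, +9, …).
For the third part, ×3 each step: 5, 15, 45, 135 → 405.
Combining the parts gives {Uranus, 20, 405}.

{Uranus, 20, 405}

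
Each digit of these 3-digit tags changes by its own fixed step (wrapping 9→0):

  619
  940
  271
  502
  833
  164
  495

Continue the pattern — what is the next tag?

First digit: +3 each step, mod 10, so 6, 9, 2, 5, 8, 1, 4 → 7.
For the second digit, +3 each step, mod 10: 1, 4, 7, 0, 3, 6, 9 → 2.
For the third digit, +1 each step, mod 10: 9, 0, 1, 2, 3, 4, 5 → 6.
So the next tag is 726.

726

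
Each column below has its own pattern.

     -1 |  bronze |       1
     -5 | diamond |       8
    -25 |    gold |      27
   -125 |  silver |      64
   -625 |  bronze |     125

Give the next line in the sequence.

-3125  diamond  216

For the first component, ×5 each step: -1, -5, -25, -125, -625 → -3125.
Rank: repeats bronze → diamond → gold → silver; bronze, diamond, gold, silver, bronze → diamond.
Third component: 1, 8, 27, 64, 125 → 216 (perfect cubes: 1³, 2³, 3³, …).
Combining the parts gives -3125  diamond  216.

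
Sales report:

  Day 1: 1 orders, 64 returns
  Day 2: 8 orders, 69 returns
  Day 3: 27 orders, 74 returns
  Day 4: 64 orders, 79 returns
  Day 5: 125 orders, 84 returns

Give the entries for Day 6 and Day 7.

216 orders, 89 returns; 343 orders, 94 returns

Orders: 1, 8, 27, 64, 125 → 216 → 343 (perfect cubes: 1³, 2³, 3³, …).
Returns: +5 each step; 64, 69, 74, 79, 84 → 89 → 94.
So the next two rows are 216 orders, 89 returns and 343 orders, 94 returns.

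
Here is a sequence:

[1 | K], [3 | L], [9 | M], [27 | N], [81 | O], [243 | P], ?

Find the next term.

[729 | Q]

First value goes 1, 3, 9, 27, 81, 243 → 729 (×3 each step).
Letter — letters move forward 1 place in the alphabet: K, L, M, N, O, P → Q.
Combining the parts gives [729 | Q].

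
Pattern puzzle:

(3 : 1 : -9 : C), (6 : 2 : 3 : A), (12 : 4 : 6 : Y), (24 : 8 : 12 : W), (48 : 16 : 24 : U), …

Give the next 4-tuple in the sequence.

First component goes 3, 6, 12, 24, 48 → 96 (×2 each step).
Second component: ×2 each step, so 1, 2, 4, 8, 16 → 32.
Third component: always the previous value of the first component, so -9, 3, 6, 12, 24 → 48.
For the letter, letters move back 2 places in the alphabet, wrapping A→Z: C, A, Y, W, U → S.
So the next 4-tuple is (96 : 32 : 48 : S).

(96 : 32 : 48 : S)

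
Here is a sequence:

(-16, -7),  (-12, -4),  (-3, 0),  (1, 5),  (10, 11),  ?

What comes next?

First component — alternating steps +4, +9, +4, +9, …: -16, -12, -3, 1, 10 → 14.
Second component: differences are 3, 4, 5, … (increasing by 1 each time); -7, -4, 0, 5, 11 → 18.
So the next point is (14, 18).

(14, 18)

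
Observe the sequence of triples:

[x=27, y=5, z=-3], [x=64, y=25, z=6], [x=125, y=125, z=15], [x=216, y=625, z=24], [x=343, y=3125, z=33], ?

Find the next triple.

[x=512, y=15625, z=42]

For the x, perfect cubes: 3³, 4³, 5³, …: 27, 64, 125, 216, 343 → 512.
Y: ×5 each step, so 5, 25, 125, 625, 3125 → 15625.
Z: +9 each step; -3, 6, 15, 24, 33 → 42.
Putting it together: [x=512, y=15625, z=42].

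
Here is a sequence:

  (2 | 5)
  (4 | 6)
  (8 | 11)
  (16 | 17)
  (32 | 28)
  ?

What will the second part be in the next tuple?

Second part — each term is the sum of the two before it: 5, 6, 11, 17, 28 → 45.

45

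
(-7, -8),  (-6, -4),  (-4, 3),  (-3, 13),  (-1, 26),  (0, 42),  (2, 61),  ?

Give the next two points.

(3, 83), (5, 108)

For the first component, alternating steps +1, +2, +1, +2, …: -7, -6, -4, -3, -1, 0, 2 → 3 → 5.
Second component: differences are 4, 7, 10, … (increasing by 3 each time), so -8, -4, 3, 13, 26, 42, 61 → 83 → 108.
Putting the parts together: (3, 83) and then (5, 108).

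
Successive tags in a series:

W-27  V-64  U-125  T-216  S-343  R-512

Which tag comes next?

For the letter, letters move back 1 place in the alphabet: W, V, U, T, S, R → Q.
For the second component, perfect cubes: 3³, 4³, 5³, …: 27, 64, 125, 216, 343, 512 → 729.
Combining the parts gives Q-729.

Q-729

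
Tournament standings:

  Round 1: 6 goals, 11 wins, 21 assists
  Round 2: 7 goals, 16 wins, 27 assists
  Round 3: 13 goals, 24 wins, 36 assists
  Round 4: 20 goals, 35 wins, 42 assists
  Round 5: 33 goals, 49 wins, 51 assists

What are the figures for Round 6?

53 goals, 66 wins, 57 assists

Goals goes 6, 7, 13, 20, 33 → 53 (each term is the sum of the two before it).
Wins: 11, 16, 24, 35, 49 → 66 (differences are 5, 8, 11, … (increasing by 3 each time)).
Assists: alternating steps +6, +9, +6, +9, …, so 21, 27, 36, 42, 51 → 57.
Combining the parts gives 53 goals, 66 wins, 57 assists.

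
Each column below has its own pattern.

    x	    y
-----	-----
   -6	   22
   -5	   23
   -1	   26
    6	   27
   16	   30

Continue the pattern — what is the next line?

Column x goes -6, -5, -1, 6, 16 → 29 (differences are 1, 4, 7, … (increasing by 3 each time)).
Column y: alternating steps +1, +3, +1, +3, …; 22, 23, 26, 27, 30 → 31.
Combining the parts gives 29  31.

29  31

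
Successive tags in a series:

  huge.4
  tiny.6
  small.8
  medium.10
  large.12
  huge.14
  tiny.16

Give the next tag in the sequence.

Size goes huge, tiny, small, medium, large, huge, tiny → small (repeats huge → tiny → small → medium → large).
Second component: 4, 6, 8, 10, 12, 14, 16 → 18 (+2 each step).
Combining the parts gives small.18.

small.18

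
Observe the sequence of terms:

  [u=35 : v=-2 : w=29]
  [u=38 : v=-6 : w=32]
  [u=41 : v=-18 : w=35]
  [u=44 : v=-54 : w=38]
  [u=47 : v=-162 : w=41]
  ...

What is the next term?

U: +3 each step, so 35, 38, 41, 44, 47 → 50.
V: ×3 each step; -2, -6, -18, -54, -162 → -486.
W: always 6 less than the u, so 29, 32, 35, 38, 41 → 44.
So the next term is [u=50 : v=-486 : w=44].

[u=50 : v=-486 : w=44]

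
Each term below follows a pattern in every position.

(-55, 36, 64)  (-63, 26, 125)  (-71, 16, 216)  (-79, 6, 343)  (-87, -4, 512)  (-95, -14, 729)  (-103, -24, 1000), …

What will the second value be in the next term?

-34

First value: -55, -63, -71, -79, -87, -95, -103 → -111 (−8 each step).
For the second value, −10 each step: 36, 26, 16, 6, -4, -14, -24 → -34.
For the third value, perfect cubes: 4³, 5³, 6³, …: 64, 125, 216, 343, 512, 729, 1000 → 1331.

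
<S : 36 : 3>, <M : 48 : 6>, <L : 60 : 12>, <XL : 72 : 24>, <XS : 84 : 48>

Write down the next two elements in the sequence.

<S : 96 : 96>, <M : 108 : 192>

Size goes S, M, L, XL, XS → S → M (runs through clothing sizes XS→XL).
Second part: 36, 48, 60, 72, 84 → 96 → 108 (+12 each step).
Third part goes 3, 6, 12, 24, 48 → 96 → 192 (×2 each step).
So the next two elements are <S : 96 : 96> and <M : 108 : 192>.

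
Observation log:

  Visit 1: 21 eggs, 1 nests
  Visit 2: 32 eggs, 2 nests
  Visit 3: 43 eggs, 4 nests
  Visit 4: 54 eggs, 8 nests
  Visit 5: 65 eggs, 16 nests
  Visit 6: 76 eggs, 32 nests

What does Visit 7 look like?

87 eggs, 64 nests

Eggs: +11 each step; 21, 32, 43, 54, 65, 76 → 87.
Nests goes 1, 2, 4, 8, 16, 32 → 64 (×2 each step).
So the next record is 87 eggs, 64 nests.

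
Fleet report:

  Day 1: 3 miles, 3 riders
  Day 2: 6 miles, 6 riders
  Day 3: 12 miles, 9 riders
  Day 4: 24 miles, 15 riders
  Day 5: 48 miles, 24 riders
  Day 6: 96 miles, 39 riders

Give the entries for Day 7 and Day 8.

Miles: ×2 each step, so 3, 6, 12, 24, 48, 96 → 192 → 384.
Riders goes 3, 6, 9, 15, 24, 39 → 63 → 102 (each term is the sum of the two before it).
So the next two lines are 192 miles, 63 riders and 384 miles, 102 riders.

192 miles, 63 riders; 384 miles, 102 riders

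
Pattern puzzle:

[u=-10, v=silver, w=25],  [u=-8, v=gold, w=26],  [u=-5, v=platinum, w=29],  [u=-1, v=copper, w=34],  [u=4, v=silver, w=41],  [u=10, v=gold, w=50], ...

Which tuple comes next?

[u=17, v=platinum, w=61]

U: differences are 2, 3, 4, … (increasing by 1 each time), so -10, -8, -5, -1, 4, 10 → 17.
V — repeats silver → gold → platinum → copper: silver, gold, platinum, copper, silver, gold → platinum.
W: 25, 26, 29, 34, 41, 50 → 61 (differences are 1, 3, 5, … (increasing by 2 each time)).
So the next tuple is [u=17, v=platinum, w=61].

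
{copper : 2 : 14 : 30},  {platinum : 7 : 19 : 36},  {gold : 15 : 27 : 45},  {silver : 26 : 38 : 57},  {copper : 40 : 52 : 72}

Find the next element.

{platinum : 57 : 69 : 90}

For the metal, repeats copper → platinum → gold → silver: copper, platinum, gold, silver, copper → platinum.
For the second entry, differences are 5, 8, 11, … (increasing by 3 each time): 2, 7, 15, 26, 40 → 57.
Third entry: differences are 5, 8, 11, … (increasing by 3 each time), so 14, 19, 27, 38, 52 → 69.
Fourth entry: differences are 6, 9, 12, … (increasing by 3 each time), so 30, 36, 45, 57, 72 → 90.
Putting it together: {platinum : 57 : 69 : 90}.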